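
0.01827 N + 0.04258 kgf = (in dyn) 4.358e+04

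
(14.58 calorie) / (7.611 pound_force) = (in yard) 1.971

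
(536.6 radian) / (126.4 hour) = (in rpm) 0.01126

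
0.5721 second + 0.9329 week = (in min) 9404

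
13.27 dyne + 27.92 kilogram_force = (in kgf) 27.92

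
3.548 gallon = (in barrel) 0.08448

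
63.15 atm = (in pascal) 6.399e+06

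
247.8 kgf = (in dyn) 2.43e+08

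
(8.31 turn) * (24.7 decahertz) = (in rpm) 1.232e+05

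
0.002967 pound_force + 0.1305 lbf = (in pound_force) 0.1335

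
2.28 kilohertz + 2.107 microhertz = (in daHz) 228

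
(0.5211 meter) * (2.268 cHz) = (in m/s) 0.01182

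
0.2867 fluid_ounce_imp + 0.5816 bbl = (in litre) 92.48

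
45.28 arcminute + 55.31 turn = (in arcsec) 7.168e+07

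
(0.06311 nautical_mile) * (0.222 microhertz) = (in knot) 5.044e-05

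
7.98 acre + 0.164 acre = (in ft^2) 3.548e+05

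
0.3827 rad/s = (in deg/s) 21.93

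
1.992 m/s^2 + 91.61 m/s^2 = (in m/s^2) 93.6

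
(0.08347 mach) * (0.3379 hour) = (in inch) 1.361e+06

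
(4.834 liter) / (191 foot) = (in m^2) 8.303e-05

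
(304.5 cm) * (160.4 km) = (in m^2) 4.884e+05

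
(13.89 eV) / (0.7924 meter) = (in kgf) 2.864e-19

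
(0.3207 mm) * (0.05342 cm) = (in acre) 4.233e-11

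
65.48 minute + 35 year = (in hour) 3.066e+05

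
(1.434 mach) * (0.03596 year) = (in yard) 6.056e+08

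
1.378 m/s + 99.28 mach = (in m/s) 3.381e+04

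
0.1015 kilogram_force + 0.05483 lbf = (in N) 1.239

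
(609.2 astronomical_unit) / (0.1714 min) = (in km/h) 3.19e+13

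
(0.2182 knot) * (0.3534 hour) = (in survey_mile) 0.08874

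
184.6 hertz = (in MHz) 0.0001846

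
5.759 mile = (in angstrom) 9.268e+13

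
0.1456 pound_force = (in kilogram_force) 0.06604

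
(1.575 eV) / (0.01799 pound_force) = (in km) 3.153e-21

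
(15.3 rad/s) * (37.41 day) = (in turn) 7.871e+06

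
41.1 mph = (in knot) 35.71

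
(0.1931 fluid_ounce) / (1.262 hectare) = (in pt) 1.283e-06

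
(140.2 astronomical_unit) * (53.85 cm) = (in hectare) 1.129e+09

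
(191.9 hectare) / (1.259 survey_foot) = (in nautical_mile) 2700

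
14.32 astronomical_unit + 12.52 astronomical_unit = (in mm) 4.015e+15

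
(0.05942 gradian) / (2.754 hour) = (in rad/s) 9.414e-08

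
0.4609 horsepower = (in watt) 343.7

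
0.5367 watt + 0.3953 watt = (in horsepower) 0.00125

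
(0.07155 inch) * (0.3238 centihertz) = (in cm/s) 0.0005885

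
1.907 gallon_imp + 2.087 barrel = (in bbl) 2.142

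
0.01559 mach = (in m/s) 5.308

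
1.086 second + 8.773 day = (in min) 1.263e+04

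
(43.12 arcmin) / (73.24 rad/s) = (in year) 5.431e-12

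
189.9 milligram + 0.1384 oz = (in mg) 4113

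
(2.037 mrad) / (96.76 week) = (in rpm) 3.324e-10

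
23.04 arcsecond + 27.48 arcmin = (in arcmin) 27.86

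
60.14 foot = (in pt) 5.196e+04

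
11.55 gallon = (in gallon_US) 11.55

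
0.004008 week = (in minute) 40.4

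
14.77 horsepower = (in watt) 1.101e+04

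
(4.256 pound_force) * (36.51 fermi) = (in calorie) 1.652e-13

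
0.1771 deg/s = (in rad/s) 0.003091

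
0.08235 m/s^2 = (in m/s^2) 0.08235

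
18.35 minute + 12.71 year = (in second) 4.008e+08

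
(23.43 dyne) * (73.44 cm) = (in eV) 1.074e+15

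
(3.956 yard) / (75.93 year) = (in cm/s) 1.511e-07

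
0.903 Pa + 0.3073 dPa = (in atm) 9.215e-06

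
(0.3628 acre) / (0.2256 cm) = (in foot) 2.135e+06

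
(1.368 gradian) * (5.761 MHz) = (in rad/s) 1.238e+05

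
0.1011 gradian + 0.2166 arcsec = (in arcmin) 5.463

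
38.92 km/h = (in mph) 24.18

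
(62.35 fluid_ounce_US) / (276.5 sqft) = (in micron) 71.78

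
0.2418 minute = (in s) 14.51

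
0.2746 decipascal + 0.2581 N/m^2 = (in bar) 2.856e-06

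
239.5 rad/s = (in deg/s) 1.372e+04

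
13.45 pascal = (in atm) 0.0001327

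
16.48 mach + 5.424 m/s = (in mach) 16.5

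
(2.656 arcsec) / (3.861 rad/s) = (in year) 1.058e-13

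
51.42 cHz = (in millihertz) 514.2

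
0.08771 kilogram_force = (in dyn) 8.601e+04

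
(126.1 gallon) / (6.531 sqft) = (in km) 0.0007867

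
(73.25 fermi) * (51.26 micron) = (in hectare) 3.755e-22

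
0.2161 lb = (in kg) 0.09802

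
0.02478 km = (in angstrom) 2.478e+11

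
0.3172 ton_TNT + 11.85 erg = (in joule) 1.327e+09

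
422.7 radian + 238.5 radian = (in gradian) 4.209e+04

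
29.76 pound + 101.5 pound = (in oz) 2100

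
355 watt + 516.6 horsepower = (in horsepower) 517.1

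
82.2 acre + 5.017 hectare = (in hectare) 38.28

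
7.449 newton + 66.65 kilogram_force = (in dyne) 6.611e+07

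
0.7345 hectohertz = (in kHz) 0.07345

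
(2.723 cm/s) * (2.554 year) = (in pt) 6.217e+09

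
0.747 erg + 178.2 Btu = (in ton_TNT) 4.494e-05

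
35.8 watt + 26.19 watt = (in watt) 61.99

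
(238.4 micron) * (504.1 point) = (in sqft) 0.0004563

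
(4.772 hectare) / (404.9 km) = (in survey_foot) 0.3867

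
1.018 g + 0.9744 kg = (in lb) 2.15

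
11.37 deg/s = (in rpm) 1.895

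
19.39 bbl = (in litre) 3083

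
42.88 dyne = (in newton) 0.0004288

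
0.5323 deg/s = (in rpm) 0.08872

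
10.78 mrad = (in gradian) 0.6863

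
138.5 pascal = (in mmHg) 1.039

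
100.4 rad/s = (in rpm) 958.7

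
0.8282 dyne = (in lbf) 1.862e-06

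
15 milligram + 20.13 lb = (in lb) 20.13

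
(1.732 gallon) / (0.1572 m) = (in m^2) 0.04171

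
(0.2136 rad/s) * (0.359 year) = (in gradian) 1.54e+08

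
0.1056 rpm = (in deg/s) 0.6336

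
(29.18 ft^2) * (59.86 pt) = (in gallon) 15.12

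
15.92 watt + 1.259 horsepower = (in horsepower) 1.28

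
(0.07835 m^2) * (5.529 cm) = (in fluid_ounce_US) 146.5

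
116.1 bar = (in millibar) 1.161e+05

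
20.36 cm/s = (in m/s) 0.2036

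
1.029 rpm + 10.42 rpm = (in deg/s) 68.69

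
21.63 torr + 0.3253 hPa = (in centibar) 2.916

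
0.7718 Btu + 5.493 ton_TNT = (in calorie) 5.493e+09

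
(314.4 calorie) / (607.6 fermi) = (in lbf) 4.867e+14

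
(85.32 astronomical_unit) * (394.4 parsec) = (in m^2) 1.553e+32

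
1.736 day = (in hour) 41.66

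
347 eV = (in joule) 5.56e-17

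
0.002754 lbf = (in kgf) 0.001249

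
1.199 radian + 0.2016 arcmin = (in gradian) 76.33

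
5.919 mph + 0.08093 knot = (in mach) 0.007893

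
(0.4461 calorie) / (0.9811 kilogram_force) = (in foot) 0.6365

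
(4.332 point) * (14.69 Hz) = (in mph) 0.05022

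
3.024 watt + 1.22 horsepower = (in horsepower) 1.224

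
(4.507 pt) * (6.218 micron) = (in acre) 2.443e-12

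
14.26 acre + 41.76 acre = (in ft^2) 2.44e+06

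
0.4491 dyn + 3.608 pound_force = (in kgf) 1.637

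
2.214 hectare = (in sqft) 2.383e+05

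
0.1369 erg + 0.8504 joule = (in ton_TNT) 2.033e-10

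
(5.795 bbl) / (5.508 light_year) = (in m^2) 1.768e-17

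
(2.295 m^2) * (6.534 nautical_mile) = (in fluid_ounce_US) 9.391e+08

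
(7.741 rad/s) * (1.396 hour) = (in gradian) 2.477e+06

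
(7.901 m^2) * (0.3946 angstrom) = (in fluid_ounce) 1.054e-05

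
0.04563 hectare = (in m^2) 456.3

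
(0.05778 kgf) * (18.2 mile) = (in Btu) 15.73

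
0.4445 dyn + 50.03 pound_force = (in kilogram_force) 22.69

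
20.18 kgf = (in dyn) 1.979e+07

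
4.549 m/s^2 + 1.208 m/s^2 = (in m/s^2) 5.757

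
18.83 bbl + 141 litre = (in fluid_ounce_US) 1.06e+05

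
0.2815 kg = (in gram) 281.5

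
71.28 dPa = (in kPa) 0.007128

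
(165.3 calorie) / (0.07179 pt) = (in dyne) 2.731e+12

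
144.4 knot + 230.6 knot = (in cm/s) 1.929e+04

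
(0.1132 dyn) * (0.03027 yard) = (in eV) 1.956e+11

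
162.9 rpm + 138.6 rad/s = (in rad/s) 155.7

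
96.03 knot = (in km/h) 177.8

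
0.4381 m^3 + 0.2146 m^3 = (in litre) 652.7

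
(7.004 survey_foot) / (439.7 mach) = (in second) 1.426e-05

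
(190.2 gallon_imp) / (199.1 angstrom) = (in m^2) 4.343e+07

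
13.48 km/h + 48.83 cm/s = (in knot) 8.228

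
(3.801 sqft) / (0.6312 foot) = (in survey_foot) 6.022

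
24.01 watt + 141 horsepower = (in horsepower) 141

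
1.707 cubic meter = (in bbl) 10.74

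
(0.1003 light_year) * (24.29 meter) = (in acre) 5.696e+12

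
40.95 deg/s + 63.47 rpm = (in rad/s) 7.361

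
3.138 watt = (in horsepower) 0.004208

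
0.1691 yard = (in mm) 154.6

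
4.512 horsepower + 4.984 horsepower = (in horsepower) 9.496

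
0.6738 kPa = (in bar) 0.006738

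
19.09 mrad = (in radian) 0.01909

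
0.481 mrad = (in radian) 0.000481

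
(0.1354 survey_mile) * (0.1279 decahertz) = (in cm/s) 2.787e+04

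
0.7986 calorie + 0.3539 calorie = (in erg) 4.822e+07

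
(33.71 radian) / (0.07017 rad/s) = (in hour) 0.1334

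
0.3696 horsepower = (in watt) 275.6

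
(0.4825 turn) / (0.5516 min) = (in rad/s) 0.0916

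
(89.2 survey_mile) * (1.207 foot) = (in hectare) 5.281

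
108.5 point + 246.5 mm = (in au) 1.904e-12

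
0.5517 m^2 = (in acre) 0.0001363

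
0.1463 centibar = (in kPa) 0.1463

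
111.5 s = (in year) 3.536e-06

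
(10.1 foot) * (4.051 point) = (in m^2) 0.004399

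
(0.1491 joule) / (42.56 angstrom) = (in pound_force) 7.876e+06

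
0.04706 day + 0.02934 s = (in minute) 67.77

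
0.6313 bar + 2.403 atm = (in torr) 2300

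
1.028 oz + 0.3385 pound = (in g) 182.7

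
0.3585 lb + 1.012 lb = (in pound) 1.371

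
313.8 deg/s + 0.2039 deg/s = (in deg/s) 314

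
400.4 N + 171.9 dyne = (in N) 400.4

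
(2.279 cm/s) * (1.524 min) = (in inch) 82.04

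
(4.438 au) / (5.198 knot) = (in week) 4.105e+05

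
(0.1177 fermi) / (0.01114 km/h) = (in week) 6.289e-20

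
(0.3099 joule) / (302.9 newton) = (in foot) 0.003357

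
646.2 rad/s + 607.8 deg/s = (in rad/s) 656.8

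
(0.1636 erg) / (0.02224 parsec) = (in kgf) 2.431e-24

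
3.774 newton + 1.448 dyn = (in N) 3.774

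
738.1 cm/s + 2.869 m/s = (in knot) 19.92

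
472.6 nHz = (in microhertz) 0.4726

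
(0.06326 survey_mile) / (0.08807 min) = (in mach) 0.05658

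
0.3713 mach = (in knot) 245.8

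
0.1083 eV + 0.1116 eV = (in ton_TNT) 8.421e-30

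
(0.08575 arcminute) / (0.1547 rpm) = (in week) 2.546e-09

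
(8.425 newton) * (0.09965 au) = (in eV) 7.839e+29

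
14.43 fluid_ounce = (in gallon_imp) 0.09387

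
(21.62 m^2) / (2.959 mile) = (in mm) 4.54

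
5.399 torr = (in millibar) 7.198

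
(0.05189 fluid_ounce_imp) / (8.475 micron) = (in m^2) 0.174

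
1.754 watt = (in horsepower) 0.002352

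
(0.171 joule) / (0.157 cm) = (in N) 108.9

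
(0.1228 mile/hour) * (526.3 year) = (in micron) 9.111e+14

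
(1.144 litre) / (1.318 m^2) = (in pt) 2.46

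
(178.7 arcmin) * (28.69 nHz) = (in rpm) 1.424e-08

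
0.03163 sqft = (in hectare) 2.939e-07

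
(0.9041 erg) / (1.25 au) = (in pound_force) 1.087e-19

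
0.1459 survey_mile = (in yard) 256.8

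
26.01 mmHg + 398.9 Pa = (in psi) 0.5608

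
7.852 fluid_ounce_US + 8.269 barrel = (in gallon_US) 347.4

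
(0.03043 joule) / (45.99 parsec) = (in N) 2.144e-20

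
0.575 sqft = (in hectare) 5.342e-06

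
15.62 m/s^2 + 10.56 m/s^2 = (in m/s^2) 26.18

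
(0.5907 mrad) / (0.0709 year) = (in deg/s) 1.514e-08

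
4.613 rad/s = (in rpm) 44.05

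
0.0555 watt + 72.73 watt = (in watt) 72.79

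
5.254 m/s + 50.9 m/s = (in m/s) 56.15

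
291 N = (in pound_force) 65.42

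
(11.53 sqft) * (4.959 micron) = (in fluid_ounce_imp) 0.187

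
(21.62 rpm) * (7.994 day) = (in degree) 8.96e+07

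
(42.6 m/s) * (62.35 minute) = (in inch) 6.274e+06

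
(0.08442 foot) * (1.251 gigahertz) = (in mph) 7.201e+07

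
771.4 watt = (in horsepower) 1.034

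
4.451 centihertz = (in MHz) 4.451e-08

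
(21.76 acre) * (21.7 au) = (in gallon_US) 7.552e+19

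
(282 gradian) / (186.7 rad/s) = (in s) 0.02373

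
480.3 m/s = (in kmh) 1729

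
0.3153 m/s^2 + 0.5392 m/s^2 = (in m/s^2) 0.8545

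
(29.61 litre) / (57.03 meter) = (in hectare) 5.192e-08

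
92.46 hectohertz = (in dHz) 9.246e+04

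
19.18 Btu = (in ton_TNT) 4.837e-06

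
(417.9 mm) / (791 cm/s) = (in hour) 1.468e-05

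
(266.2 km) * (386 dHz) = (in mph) 2.299e+07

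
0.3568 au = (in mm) 5.338e+13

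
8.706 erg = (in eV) 5.434e+12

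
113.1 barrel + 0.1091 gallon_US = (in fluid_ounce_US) 6.08e+05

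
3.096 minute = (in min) 3.096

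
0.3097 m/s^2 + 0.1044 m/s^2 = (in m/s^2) 0.4141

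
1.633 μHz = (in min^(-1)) 9.798e-05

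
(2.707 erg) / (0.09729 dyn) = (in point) 788.7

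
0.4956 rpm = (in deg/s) 2.974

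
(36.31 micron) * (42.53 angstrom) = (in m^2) 1.544e-13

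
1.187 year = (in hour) 1.04e+04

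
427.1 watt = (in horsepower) 0.5728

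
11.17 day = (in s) 9.651e+05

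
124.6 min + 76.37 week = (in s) 4.62e+07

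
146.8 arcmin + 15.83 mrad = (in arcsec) 1.207e+04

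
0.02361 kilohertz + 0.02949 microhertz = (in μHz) 2.361e+07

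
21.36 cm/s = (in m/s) 0.2136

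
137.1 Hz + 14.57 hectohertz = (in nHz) 1.594e+12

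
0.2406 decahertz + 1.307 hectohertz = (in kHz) 0.1331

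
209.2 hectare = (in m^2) 2.092e+06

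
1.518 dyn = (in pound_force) 3.413e-06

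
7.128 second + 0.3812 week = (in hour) 64.04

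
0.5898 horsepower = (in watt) 439.8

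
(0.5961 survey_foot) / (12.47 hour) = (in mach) 1.189e-08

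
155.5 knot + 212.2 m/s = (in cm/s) 2.922e+04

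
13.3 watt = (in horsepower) 0.01784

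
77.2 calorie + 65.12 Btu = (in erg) 6.903e+11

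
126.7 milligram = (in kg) 0.0001267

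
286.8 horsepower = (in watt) 2.139e+05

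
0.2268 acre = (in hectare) 0.09178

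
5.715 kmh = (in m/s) 1.588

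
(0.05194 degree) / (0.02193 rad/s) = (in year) 1.311e-09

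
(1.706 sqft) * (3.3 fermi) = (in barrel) 3.29e-15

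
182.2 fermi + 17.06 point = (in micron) 6018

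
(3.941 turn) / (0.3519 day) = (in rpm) 0.007777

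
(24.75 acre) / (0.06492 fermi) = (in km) 1.543e+18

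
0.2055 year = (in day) 75.01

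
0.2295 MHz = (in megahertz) 0.2295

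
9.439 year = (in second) 2.977e+08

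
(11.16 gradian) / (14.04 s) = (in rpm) 0.1192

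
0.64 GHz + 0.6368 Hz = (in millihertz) 6.4e+11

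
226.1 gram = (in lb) 0.4985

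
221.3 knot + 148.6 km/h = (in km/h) 558.4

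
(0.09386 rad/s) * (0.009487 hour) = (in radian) 3.206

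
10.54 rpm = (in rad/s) 1.104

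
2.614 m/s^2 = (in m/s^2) 2.614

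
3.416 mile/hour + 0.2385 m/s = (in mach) 0.005185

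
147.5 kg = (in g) 1.475e+05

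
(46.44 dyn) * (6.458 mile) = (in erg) 4.827e+07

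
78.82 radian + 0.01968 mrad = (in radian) 78.82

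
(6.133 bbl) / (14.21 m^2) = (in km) 6.862e-05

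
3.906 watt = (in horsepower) 0.005238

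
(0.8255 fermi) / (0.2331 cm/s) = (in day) 4.099e-18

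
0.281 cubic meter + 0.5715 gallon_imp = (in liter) 283.6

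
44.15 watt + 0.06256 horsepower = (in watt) 90.8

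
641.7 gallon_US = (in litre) 2429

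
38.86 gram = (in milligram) 3.886e+04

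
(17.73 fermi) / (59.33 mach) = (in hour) 2.438e-22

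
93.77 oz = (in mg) 2.658e+06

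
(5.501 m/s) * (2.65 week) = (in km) 8817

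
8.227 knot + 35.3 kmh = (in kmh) 50.54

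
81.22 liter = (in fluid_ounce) 2746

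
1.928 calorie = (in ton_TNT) 1.928e-09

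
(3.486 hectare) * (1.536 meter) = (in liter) 5.354e+07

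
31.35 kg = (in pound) 69.11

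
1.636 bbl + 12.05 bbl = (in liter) 2176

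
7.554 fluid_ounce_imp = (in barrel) 0.00135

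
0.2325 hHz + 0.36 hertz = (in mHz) 2.361e+04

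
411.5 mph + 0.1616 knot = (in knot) 357.7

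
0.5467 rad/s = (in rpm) 5.221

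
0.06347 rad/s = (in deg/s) 3.637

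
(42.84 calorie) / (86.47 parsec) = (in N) 6.718e-17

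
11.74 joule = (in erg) 1.174e+08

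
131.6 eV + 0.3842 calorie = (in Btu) 0.001524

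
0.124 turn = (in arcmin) 2678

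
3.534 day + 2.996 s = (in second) 3.053e+05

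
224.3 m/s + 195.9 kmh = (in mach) 0.8186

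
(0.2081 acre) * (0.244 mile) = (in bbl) 2.08e+06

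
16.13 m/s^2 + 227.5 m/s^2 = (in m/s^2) 243.6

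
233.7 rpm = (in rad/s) 24.47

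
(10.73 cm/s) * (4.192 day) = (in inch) 1.53e+06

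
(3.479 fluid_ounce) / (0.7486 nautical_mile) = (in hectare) 7.421e-12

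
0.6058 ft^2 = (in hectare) 5.628e-06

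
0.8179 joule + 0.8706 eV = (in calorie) 0.1955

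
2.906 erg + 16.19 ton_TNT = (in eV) 4.228e+29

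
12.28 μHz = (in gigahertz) 1.228e-14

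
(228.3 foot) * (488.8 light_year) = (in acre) 7.952e+16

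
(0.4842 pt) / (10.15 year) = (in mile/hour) 1.194e-12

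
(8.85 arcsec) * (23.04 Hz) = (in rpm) 0.00944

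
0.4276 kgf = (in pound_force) 0.9427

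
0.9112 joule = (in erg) 9.112e+06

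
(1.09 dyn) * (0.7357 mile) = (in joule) 0.01291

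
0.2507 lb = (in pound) 0.2507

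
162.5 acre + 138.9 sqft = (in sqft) 7.079e+06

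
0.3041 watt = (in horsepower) 0.0004078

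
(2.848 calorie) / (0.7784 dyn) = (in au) 1.023e-05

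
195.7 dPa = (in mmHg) 0.1468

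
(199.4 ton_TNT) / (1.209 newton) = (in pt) 1.956e+15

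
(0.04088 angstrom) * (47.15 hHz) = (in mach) 5.661e-11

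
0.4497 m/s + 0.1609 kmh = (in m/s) 0.4944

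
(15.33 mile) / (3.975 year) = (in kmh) 0.0007085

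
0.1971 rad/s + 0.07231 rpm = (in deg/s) 11.73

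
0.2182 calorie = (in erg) 9.129e+06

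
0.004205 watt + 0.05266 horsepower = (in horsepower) 0.05267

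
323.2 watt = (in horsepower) 0.4334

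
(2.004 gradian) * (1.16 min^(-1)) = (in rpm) 0.005812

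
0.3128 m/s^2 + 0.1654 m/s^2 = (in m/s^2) 0.4782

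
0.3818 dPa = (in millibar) 0.0003818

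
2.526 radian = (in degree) 144.7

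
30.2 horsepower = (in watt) 2.252e+04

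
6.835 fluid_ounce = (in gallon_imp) 0.04446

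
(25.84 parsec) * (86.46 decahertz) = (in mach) 2.025e+18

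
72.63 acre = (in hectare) 29.39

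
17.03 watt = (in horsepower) 0.02284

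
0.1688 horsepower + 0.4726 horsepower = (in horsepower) 0.6414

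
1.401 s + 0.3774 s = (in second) 1.778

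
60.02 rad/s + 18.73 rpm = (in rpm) 591.9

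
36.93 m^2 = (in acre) 0.009126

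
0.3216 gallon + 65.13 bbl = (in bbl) 65.14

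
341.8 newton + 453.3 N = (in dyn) 7.951e+07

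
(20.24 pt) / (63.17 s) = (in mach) 3.32e-07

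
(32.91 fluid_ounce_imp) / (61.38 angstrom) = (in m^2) 1.523e+05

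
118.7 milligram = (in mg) 118.7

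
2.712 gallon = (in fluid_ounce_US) 347.1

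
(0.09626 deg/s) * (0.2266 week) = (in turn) 36.65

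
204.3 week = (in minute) 2.059e+06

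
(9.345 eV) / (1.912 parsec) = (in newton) 2.538e-35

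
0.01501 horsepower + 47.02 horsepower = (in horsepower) 47.04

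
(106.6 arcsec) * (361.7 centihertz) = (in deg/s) 0.1071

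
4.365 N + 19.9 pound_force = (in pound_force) 20.88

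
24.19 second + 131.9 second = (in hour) 0.04336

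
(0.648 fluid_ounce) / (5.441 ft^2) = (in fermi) 3.791e+10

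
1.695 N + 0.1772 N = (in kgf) 0.1909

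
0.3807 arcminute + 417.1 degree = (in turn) 1.159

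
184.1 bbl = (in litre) 2.927e+04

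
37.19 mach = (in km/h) 4.559e+04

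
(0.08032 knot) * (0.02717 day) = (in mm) 9.7e+04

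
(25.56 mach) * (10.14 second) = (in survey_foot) 2.895e+05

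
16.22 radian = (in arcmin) 5.576e+04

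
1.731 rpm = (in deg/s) 10.39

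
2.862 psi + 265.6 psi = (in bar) 18.51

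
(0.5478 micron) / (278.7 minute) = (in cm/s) 3.276e-09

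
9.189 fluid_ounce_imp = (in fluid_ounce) 8.828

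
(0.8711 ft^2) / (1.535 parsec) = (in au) 1.142e-29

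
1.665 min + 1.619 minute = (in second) 197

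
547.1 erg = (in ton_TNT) 1.308e-14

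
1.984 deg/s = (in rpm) 0.3307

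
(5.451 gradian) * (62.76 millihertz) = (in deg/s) 0.3079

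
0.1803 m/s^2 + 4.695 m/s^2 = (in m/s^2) 4.875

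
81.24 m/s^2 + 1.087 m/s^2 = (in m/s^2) 82.33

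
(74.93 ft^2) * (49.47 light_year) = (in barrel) 2.049e+19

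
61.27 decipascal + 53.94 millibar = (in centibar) 5.4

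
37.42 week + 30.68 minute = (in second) 2.263e+07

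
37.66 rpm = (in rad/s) 3.944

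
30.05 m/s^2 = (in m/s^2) 30.05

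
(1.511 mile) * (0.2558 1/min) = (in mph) 23.19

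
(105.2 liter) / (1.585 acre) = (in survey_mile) 1.019e-08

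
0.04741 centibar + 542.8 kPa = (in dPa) 5.428e+06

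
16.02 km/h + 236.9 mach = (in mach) 236.9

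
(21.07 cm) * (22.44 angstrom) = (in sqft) 5.089e-09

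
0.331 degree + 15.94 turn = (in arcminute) 3.443e+05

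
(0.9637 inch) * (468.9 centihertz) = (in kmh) 0.4132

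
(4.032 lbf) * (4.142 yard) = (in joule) 67.93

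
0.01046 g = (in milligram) 10.46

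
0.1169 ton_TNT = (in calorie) 1.169e+08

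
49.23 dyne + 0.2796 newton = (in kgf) 0.02856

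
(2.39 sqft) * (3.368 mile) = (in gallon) 3.179e+05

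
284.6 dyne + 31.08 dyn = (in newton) 0.003157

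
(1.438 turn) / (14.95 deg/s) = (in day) 0.0004008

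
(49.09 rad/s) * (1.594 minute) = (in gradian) 2.989e+05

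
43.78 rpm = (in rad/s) 4.585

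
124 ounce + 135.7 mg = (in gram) 3515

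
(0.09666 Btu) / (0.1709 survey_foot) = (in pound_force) 440.1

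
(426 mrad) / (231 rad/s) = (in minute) 3.074e-05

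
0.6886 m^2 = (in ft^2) 7.412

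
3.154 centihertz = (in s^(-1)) 0.03154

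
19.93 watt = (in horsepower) 0.02673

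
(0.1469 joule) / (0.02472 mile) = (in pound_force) 0.0008301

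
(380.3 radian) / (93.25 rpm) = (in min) 0.6491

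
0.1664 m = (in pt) 471.7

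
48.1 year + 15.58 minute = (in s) 1.517e+09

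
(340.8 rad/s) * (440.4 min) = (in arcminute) 3.096e+10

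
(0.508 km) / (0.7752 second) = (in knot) 1274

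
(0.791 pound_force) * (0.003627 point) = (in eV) 2.81e+13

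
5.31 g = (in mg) 5310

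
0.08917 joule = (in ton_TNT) 2.131e-11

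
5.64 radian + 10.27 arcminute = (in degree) 323.3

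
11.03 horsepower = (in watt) 8225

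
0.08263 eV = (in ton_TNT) 3.164e-30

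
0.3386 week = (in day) 2.37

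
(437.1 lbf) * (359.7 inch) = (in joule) 1.776e+04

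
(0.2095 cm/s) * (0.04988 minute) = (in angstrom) 6.27e+07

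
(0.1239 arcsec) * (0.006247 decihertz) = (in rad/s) 3.752e-10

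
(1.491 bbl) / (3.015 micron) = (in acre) 19.43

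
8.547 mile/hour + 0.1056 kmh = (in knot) 7.484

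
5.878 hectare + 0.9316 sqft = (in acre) 14.52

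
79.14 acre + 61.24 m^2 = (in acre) 79.16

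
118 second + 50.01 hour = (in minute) 3003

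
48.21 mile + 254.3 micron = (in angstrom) 7.759e+14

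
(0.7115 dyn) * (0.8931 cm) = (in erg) 0.6354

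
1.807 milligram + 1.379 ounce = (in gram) 39.1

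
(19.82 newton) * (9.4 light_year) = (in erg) 1.763e+25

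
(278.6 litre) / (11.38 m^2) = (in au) 1.636e-13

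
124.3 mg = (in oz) 0.004385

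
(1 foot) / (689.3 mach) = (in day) 1.503e-11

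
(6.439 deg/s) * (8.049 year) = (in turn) 4.54e+06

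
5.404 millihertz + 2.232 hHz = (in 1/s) 223.2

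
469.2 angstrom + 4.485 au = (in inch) 2.642e+13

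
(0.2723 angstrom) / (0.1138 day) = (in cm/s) 2.769e-13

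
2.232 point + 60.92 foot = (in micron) 1.857e+07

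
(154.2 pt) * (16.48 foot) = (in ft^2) 2.941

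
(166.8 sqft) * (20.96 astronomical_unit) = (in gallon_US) 1.284e+16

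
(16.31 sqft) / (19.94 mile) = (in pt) 0.1338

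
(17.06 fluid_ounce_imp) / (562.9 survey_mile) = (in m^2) 5.351e-10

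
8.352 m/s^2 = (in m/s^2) 8.352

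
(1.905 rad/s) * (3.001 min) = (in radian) 343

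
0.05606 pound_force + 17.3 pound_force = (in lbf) 17.36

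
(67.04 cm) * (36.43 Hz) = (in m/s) 24.42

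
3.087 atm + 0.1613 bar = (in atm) 3.246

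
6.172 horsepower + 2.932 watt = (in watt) 4605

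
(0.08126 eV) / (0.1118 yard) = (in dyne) 1.274e-14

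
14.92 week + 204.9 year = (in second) 6.471e+09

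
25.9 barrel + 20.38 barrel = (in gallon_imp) 1619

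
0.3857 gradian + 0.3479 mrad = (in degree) 0.3671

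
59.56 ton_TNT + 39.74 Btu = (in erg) 2.492e+18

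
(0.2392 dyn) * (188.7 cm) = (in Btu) 4.278e-09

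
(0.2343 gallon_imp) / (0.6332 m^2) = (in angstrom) 1.682e+07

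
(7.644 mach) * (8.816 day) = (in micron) 1.983e+15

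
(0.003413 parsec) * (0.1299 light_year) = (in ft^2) 1.393e+30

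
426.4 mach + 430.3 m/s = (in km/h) 5.242e+05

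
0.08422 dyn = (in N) 8.422e-07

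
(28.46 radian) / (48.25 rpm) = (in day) 6.519e-05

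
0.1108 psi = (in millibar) 7.639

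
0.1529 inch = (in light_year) 4.105e-19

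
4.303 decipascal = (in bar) 4.303e-06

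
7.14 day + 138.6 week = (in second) 8.444e+07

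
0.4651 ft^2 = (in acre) 1.068e-05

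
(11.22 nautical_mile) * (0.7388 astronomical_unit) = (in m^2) 2.297e+15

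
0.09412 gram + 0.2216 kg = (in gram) 221.7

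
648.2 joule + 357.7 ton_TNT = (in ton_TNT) 357.7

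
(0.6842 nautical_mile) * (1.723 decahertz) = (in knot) 4.244e+04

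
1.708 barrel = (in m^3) 0.2716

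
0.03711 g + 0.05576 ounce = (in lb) 0.003567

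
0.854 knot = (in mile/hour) 0.9828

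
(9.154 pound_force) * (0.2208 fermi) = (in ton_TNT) 2.149e-24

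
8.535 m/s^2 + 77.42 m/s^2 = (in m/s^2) 85.95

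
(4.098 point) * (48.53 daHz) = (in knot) 1.364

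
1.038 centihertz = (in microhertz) 1.038e+04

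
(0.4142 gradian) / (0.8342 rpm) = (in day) 8.62e-07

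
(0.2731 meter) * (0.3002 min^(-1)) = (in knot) 0.002656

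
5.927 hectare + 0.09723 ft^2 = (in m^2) 5.927e+04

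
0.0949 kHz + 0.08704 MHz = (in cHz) 8.713e+06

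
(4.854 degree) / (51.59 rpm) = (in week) 2.593e-08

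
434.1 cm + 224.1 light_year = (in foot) 6.956e+18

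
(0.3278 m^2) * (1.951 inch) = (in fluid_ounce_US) 549.3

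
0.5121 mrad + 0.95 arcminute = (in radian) 0.0007884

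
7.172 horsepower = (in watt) 5348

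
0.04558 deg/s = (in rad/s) 0.0007955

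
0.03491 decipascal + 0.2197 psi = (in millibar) 15.15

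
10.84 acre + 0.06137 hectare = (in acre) 10.99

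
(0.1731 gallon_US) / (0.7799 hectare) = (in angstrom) 840.2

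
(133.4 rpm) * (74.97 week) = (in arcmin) 2.177e+12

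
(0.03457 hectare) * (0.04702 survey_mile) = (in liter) 2.616e+07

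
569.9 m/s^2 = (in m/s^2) 569.9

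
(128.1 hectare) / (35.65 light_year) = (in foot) 1.246e-11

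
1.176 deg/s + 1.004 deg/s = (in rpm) 0.3633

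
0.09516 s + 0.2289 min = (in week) 2.287e-05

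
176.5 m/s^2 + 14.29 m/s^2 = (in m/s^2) 190.8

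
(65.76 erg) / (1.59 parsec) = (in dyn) 1.34e-17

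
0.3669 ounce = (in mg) 1.04e+04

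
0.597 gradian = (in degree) 0.5373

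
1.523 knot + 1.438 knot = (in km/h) 5.484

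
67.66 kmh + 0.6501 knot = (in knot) 37.18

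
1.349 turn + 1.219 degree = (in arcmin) 2.921e+04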